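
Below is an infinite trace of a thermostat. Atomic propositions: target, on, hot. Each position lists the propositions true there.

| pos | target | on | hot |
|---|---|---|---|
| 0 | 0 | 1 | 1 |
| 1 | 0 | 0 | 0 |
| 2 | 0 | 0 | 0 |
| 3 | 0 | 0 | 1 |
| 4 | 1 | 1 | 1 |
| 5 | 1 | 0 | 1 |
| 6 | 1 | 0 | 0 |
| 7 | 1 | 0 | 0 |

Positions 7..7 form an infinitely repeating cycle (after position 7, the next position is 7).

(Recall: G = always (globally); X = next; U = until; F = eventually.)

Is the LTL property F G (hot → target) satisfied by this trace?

Satisfied

G (hot → target) holds at position 4, which is reachable from 0, so F G (hot → target) holds.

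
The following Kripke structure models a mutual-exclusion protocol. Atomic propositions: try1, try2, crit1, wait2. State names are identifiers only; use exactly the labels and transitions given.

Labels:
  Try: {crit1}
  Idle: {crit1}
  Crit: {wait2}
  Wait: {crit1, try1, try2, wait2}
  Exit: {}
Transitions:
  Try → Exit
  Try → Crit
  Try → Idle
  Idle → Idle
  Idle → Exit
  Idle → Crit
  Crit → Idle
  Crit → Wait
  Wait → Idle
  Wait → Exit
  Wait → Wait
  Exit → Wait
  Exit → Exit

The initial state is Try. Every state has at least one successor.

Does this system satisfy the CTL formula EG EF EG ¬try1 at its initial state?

States satisfying EF EG ¬try1: {Try, Idle, Crit, Wait, Exit}.
States satisfying EG EF EG ¬try1: {Try, Idle, Crit, Wait, Exit}.
Try ∈ Sat(EG EF EG ¬try1).

Satisfied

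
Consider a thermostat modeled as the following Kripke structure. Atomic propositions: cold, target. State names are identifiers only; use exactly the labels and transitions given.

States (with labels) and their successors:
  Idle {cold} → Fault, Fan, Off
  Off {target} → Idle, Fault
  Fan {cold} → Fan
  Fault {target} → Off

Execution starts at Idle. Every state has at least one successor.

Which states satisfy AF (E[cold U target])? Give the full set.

States satisfying E[cold U target]: {Idle, Off, Fault}.
States satisfying AF (E[cold U target]): {Idle, Off, Fault}.

{Idle, Off, Fault}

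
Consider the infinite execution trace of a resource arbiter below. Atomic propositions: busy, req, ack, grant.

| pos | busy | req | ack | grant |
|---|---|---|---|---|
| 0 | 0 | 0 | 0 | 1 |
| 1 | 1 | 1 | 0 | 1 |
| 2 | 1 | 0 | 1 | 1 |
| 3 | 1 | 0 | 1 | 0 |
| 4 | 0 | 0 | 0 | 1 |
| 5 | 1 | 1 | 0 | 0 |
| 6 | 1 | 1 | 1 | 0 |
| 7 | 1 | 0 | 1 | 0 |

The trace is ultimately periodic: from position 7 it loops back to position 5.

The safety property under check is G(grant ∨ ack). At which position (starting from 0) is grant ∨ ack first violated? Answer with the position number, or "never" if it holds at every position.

Check grant ∨ ack at each position in order: 0 ✓, 1 ✓, 2 ✓, 3 ✓, 4 ✓.
At position 5 the labels are {busy, req}, so grant ∨ ack is false there. This is the first violation.

5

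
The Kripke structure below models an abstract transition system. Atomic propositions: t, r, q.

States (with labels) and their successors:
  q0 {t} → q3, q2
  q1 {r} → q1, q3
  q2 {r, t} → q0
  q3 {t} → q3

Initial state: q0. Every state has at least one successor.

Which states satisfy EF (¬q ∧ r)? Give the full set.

{q0, q1, q2}

States satisfying ¬q ∧ r: {q1, q2}.
States satisfying EF (¬q ∧ r): {q0, q1, q2}.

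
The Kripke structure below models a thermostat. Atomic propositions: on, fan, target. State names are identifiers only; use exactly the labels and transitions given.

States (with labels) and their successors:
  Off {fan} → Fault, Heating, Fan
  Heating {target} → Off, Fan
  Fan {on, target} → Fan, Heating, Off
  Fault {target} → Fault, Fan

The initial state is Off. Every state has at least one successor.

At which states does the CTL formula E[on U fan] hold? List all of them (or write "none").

States satisfying on: {Fan}.
States satisfying fan: {Off}.
States satisfying E[on U fan]: {Off, Fan}.

{Off, Fan}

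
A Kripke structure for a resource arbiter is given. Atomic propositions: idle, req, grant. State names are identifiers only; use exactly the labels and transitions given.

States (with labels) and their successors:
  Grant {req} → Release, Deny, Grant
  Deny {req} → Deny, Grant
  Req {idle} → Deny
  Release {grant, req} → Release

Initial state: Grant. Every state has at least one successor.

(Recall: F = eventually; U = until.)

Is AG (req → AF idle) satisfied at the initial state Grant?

States satisfying req → AF idle: {Req}.
States satisfying AG (req → AF idle): ∅.
Deny is reachable from Grant and violates req → AF idle, so AG fails at Grant.
Grant ∉ Sat(AG (req → AF idle)).

Violated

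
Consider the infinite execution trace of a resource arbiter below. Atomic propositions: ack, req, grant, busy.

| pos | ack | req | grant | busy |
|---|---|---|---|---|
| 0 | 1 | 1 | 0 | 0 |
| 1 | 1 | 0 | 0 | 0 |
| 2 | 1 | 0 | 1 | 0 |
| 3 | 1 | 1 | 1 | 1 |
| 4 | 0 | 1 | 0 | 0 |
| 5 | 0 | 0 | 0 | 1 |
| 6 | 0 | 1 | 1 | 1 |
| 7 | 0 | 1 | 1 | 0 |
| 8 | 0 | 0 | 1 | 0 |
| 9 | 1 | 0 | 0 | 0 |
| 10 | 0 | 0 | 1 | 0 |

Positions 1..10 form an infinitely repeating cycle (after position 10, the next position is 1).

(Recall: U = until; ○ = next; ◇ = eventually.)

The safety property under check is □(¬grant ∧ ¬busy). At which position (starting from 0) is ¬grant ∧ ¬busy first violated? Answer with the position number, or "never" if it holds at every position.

Check ¬grant ∧ ¬busy at each position in order: 0 ✓, 1 ✓.
At position 2 the labels are {ack, grant}, so ¬grant ∧ ¬busy is false there. This is the first violation.

2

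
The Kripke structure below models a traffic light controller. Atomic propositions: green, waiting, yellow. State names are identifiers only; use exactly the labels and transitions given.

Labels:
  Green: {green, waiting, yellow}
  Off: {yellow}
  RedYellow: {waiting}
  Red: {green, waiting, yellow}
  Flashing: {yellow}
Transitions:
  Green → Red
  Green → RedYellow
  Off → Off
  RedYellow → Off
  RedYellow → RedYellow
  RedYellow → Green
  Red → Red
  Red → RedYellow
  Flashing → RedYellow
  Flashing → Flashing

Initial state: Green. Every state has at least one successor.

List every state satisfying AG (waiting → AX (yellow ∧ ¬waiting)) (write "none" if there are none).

{Off}

States satisfying waiting → AX (yellow ∧ ¬waiting): {Off, Flashing}.
States satisfying AG (waiting → AX (yellow ∧ ¬waiting)): {Off}.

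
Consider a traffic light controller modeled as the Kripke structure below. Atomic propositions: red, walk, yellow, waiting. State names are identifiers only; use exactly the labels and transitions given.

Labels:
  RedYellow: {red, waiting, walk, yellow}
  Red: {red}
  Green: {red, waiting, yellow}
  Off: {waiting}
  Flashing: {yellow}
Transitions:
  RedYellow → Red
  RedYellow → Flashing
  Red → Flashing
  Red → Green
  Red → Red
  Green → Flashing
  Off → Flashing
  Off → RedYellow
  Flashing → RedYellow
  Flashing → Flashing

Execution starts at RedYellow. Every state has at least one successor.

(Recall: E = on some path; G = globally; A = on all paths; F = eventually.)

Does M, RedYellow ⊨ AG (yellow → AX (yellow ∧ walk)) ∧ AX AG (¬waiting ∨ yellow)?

States satisfying yellow → AX (yellow ∧ walk): {Red, Off}.
States satisfying AG (yellow → AX (yellow ∧ walk)): ∅.
States satisfying AG (¬waiting ∨ yellow): {RedYellow, Red, Green, Flashing}.
States satisfying AX AG (¬waiting ∨ yellow): {RedYellow, Red, Green, Off, Flashing}.
States satisfying AG (yellow → AX (yellow ∧ walk)) ∧ AX AG (¬waiting ∨ yellow): ∅.
RedYellow ∉ Sat(AG (yellow → AX (yellow ∧ walk)) ∧ AX AG (¬waiting ∨ yellow)).

Does not hold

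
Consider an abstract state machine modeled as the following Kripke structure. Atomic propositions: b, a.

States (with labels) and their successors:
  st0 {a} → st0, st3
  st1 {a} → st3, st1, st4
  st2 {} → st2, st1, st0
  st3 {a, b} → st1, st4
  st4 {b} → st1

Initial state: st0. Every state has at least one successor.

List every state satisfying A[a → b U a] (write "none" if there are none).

{st0, st1, st3, st4}

States satisfying a → b: {st2, st3, st4}.
States satisfying a: {st0, st1, st3}.
States satisfying A[a → b U a]: {st0, st1, st3, st4}.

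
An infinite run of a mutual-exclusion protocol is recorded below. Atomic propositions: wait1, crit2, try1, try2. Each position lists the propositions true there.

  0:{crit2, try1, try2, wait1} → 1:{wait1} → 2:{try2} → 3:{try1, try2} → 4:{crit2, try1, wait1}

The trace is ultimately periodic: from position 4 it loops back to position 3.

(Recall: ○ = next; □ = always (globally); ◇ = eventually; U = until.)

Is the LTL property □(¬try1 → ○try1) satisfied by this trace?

Violated

¬try1 → ○try1 must hold at every position from 0 onward. It fails at position 1, so □(¬try1 → ○try1) is false.
Positions where ¬try1 holds: 1, 2.
Check ○try1 at each: 1→fails, 2→ok.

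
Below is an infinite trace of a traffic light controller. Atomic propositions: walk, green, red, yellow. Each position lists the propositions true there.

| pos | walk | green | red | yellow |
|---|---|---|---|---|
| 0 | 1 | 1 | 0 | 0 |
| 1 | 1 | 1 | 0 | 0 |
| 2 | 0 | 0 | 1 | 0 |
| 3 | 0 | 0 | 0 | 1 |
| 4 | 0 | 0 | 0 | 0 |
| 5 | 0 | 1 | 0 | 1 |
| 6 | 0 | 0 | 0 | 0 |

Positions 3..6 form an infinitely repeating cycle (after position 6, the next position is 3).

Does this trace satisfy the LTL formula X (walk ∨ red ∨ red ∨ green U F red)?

Yes

The position after 0 is 1; walk ∨ red ∨ red ∨ green U F red is true there.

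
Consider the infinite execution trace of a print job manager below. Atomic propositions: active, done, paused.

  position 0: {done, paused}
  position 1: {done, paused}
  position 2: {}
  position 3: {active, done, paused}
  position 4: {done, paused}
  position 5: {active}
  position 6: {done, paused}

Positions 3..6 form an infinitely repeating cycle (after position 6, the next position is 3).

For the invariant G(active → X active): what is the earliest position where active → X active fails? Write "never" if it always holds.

Check active → X active at each position in order: 0 ✓, 1 ✓, 2 ✓.
At position 3 the labels are {active, done, paused} and the next position 4 has {done, paused}, so active → X active is false there. This is the first violation.

3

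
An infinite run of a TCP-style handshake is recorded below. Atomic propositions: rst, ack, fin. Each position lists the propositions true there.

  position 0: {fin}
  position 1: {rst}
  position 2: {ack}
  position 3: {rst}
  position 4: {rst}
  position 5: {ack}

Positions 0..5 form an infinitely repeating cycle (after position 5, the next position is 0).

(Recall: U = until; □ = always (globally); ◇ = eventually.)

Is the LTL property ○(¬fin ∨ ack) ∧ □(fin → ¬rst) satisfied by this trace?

Satisfied

The position after 0 is 1; ¬fin ∨ ack is true there.
fin → ¬rst holds at every position 0..5, and those are all positions ever visited, so □(fin → ¬rst) holds.
Positions where fin holds: 0.
Check ¬rst at each: 0→ok.
At position 0: ○(¬fin ∨ ack) is true; □(fin → ¬rst) is true; so ○(¬fin ∨ ack) ∧ □(fin → ¬rst) is true.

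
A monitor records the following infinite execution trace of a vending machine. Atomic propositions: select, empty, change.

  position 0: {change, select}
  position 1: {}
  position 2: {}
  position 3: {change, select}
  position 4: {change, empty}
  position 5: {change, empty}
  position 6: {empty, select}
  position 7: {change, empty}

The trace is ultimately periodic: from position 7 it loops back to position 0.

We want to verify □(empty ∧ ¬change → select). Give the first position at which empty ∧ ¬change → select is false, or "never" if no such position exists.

never

empty ∧ ¬change → select holds at every position 0..7, and those are all the positions the trace ever visits, so the invariant □(empty ∧ ¬change → select) is never violated.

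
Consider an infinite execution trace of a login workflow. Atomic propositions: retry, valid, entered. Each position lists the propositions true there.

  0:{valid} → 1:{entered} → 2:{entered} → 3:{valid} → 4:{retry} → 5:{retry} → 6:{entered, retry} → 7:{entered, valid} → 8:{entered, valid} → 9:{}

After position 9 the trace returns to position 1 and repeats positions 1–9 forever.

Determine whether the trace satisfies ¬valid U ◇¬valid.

Walking from position 0: ◇¬valid first holds at position 0, and ¬valid holds at every earlier position along the way, so ¬valid U ◇¬valid holds.

Holds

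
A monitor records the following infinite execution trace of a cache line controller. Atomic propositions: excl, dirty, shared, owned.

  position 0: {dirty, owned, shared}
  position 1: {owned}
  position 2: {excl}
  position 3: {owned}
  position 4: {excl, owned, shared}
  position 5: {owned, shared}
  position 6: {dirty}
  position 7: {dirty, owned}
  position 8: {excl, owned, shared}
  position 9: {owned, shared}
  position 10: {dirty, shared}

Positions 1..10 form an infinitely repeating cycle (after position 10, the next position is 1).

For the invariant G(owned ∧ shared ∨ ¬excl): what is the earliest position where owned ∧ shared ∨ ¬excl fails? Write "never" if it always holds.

2

Check owned ∧ shared ∨ ¬excl at each position in order: 0 ✓, 1 ✓.
At position 2 the labels are {excl}, so owned ∧ shared ∨ ¬excl is false there. This is the first violation.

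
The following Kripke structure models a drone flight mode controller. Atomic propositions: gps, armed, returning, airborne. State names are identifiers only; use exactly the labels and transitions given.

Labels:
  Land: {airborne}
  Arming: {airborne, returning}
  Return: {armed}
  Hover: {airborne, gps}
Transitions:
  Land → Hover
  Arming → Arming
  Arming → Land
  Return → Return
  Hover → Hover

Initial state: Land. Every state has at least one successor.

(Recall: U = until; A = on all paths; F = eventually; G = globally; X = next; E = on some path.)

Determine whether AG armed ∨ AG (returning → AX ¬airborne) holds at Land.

Holds

States satisfying armed: {Return}.
States satisfying AG armed: {Return}.
States satisfying returning → AX ¬airborne: {Land, Return, Hover}.
States satisfying AG (returning → AX ¬airborne): {Land, Return, Hover}.
States satisfying AG armed ∨ AG (returning → AX ¬airborne): {Land, Return, Hover}.
Land ∈ Sat(AG armed ∨ AG (returning → AX ¬airborne)).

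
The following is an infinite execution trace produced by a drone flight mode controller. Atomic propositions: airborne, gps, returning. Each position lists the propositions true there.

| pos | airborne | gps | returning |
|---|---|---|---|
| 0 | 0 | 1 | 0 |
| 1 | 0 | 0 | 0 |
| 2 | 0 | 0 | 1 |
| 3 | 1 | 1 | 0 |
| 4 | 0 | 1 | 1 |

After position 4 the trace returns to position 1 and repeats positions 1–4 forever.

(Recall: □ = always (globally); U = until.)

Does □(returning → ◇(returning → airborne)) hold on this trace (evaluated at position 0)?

returning → ◇(returning → airborne) holds at every position 0..4, and those are all positions ever visited, so □(returning → ◇(returning → airborne)) holds.
Positions where returning holds: 2, 4.
Check ◇(returning → airborne) at each: 2→ok, 4→ok.

Satisfied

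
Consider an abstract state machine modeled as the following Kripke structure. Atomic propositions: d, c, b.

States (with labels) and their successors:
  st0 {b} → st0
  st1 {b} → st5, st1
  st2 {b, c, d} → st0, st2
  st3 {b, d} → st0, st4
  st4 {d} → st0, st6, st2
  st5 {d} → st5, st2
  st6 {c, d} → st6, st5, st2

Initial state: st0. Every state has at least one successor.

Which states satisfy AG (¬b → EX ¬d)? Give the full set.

States satisfying ¬b → EX ¬d: {st0, st1, st2, st3, st4}.
States satisfying AG (¬b → EX ¬d): {st0, st2}.

{st0, st2}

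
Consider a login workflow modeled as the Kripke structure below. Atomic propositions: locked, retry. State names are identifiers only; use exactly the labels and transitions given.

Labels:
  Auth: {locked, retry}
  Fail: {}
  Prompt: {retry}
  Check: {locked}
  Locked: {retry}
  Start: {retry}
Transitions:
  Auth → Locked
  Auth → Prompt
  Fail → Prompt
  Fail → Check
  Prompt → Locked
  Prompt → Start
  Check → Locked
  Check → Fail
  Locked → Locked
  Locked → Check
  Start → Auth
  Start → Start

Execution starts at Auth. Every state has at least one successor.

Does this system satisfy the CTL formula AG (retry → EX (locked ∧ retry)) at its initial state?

States satisfying retry → EX (locked ∧ retry): {Fail, Check, Start}.
States satisfying AG (retry → EX (locked ∧ retry)): ∅.
Auth is reachable from Auth and violates retry → EX (locked ∧ retry), so AG fails at Auth.
Auth ∉ Sat(AG (retry → EX (locked ∧ retry))).

Does not hold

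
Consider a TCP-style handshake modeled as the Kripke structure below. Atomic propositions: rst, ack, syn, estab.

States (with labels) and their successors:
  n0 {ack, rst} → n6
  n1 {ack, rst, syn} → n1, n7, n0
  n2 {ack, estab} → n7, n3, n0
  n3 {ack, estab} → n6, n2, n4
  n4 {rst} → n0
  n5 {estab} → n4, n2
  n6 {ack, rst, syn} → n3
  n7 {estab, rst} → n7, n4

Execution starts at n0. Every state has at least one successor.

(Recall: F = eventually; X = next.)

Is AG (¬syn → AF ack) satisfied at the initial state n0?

States satisfying ¬syn → AF ack: {n0, n1, n2, n3, n4, n5, n6}.
States satisfying AG (¬syn → AF ack): ∅.
n7 is reachable from n0 and violates ¬syn → AF ack, so AG fails at n0.
n0 ∉ Sat(AG (¬syn → AF ack)).

Violated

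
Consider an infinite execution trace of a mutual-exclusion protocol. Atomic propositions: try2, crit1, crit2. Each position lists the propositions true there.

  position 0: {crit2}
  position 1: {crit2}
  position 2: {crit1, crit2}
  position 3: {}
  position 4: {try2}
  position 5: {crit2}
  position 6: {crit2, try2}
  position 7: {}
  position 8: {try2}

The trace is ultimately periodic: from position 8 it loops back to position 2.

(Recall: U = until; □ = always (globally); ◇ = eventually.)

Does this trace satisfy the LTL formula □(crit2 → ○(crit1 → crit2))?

Holds

crit2 → ○(crit1 → crit2) holds at every position 0..8, and those are all positions ever visited, so □(crit2 → ○(crit1 → crit2)) holds.
Positions where crit2 holds: 0, 1, 2, 5, 6.
Check ○(crit1 → crit2) at each: 0→ok, 1→ok, 2→ok, 5→ok, 6→ok.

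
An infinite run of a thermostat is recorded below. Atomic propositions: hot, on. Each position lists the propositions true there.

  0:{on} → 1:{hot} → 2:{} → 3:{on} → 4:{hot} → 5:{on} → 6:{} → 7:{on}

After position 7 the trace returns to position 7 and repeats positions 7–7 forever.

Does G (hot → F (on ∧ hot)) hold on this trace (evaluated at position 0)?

hot → F (on ∧ hot) must hold at every position from 0 onward. It fails at position 1, so G (hot → F (on ∧ hot)) is false.
Positions where hot holds: 1, 4.
Check F (on ∧ hot) at each: 1→fails, 4→fails.

Does not hold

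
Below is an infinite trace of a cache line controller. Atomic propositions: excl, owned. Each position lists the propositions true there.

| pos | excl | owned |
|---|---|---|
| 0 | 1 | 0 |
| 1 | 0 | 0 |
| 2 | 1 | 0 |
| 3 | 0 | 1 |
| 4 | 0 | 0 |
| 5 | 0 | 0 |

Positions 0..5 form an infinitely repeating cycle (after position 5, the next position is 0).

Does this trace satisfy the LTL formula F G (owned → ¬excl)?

Yes

G (owned → ¬excl) holds at position 0, which is reachable from 0, so F G (owned → ¬excl) holds.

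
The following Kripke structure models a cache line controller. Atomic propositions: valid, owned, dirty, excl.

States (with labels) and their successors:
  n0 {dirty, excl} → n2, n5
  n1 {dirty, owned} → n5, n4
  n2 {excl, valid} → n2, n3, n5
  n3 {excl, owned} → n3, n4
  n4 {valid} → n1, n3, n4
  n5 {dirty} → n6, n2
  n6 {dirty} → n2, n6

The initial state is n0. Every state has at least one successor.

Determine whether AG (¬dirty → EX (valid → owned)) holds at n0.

States satisfying ¬dirty → EX (valid → owned): {n0, n1, n2, n3, n4, n5, n6}.
States satisfying AG (¬dirty → EX (valid → owned)): {n0, n1, n2, n3, n4, n5, n6}.
Every state reachable from n0 satisfies ¬dirty → EX (valid → owned).
n0 ∈ Sat(AG (¬dirty → EX (valid → owned))).

Satisfied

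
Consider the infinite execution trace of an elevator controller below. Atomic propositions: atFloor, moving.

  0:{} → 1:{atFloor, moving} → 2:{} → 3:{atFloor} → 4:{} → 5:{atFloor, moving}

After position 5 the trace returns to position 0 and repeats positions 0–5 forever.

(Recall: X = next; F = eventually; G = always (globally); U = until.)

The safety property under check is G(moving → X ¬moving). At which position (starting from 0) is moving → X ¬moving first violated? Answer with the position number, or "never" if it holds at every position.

moving → X ¬moving holds at every position 0..5, and those are all the positions the trace ever visits, so the invariant G(moving → X ¬moving) is never violated.

never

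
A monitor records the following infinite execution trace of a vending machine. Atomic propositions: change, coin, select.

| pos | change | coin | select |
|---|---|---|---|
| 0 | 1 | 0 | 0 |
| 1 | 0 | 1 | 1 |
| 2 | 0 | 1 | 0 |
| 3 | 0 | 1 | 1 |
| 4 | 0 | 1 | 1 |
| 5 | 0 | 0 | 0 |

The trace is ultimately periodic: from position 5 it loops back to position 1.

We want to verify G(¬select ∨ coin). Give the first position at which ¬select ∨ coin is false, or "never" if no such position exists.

never

¬select ∨ coin holds at every position 0..5, and those are all the positions the trace ever visits, so the invariant G(¬select ∨ coin) is never violated.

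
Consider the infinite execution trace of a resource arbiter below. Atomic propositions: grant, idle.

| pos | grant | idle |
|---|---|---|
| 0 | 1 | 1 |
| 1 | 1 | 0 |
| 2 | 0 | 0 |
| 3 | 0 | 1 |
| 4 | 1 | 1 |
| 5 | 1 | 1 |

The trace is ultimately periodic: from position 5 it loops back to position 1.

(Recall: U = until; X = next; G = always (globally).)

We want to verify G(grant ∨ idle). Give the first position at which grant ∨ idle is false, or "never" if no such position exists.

2

Check grant ∨ idle at each position in order: 0 ✓, 1 ✓.
At position 2 the labels are {}, so grant ∨ idle is false there. This is the first violation.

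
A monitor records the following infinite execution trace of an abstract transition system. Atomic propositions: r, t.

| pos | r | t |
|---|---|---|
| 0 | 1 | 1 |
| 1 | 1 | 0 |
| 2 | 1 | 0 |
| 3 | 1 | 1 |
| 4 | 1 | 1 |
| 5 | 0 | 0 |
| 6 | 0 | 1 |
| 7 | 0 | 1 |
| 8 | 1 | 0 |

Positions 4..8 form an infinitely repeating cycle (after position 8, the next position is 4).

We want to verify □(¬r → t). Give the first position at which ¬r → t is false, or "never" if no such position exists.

5

Check ¬r → t at each position in order: 0 ✓, 1 ✓, 2 ✓, 3 ✓, 4 ✓.
At position 5 the labels are {}, so ¬r → t is false there. This is the first violation.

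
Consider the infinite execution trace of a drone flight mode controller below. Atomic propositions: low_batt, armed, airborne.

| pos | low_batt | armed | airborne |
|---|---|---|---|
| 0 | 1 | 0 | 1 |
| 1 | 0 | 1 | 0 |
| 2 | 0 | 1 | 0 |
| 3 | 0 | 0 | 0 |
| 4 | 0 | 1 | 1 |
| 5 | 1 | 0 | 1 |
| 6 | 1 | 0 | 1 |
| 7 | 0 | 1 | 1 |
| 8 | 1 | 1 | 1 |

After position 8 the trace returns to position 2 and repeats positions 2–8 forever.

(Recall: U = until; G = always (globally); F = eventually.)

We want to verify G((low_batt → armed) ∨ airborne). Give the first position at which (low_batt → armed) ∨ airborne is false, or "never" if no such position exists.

never

(low_batt → armed) ∨ airborne holds at every position 0..8, and those are all the positions the trace ever visits, so the invariant G((low_batt → armed) ∨ airborne) is never violated.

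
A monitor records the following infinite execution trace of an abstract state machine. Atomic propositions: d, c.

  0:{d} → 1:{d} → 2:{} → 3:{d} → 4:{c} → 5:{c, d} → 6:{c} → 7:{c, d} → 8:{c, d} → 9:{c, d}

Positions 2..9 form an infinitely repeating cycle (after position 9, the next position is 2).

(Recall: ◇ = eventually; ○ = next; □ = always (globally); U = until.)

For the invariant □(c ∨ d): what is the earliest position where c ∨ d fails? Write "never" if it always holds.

Check c ∨ d at each position in order: 0 ✓, 1 ✓.
At position 2 the labels are {}, so c ∨ d is false there. This is the first violation.

2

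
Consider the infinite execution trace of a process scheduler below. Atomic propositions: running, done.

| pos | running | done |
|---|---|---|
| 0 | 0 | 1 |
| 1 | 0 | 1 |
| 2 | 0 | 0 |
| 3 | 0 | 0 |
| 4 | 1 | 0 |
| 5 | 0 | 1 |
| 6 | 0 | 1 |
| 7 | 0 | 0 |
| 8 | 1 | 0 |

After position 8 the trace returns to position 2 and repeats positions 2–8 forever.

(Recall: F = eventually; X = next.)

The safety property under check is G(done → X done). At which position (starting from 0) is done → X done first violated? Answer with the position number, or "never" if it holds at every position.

Check done → X done at each position in order: 0 ✓.
At position 1 the labels are {done} and the next position 2 has {}, so done → X done is false there. This is the first violation.

1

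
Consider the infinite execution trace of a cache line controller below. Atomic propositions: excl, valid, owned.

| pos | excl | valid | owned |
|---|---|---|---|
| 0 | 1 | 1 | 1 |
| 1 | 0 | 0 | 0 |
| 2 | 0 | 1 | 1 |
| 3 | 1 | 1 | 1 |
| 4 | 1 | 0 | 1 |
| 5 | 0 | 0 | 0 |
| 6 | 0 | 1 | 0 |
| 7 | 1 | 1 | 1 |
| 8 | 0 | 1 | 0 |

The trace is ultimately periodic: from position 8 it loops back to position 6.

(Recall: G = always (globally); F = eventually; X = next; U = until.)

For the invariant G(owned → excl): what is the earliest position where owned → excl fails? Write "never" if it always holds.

Check owned → excl at each position in order: 0 ✓, 1 ✓.
At position 2 the labels are {owned, valid}, so owned → excl is false there. This is the first violation.

2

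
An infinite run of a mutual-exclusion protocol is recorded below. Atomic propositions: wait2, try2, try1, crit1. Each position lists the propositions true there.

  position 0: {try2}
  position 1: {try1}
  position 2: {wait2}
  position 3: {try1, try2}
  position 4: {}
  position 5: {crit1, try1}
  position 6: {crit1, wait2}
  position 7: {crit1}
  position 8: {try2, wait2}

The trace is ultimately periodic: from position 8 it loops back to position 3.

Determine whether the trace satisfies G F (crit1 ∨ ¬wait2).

F (crit1 ∨ ¬wait2) holds at every position 0..8, and those are all positions ever visited, so G F (crit1 ∨ ¬wait2) holds.

Yes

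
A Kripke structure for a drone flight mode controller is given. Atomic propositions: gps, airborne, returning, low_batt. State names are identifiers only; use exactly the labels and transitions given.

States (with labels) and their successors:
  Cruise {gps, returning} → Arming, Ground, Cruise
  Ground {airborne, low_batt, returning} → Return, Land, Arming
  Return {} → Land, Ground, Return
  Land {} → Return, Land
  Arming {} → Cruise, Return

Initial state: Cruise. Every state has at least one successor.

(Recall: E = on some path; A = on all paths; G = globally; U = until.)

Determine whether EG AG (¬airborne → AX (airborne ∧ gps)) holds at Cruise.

Does not hold

States satisfying AG (¬airborne → AX (airborne ∧ gps)): ∅.
States satisfying EG AG (¬airborne → AX (airborne ∧ gps)): ∅.
No suitable path/successor from Cruise witnesses the formula.
Cruise ∉ Sat(EG AG (¬airborne → AX (airborne ∧ gps))).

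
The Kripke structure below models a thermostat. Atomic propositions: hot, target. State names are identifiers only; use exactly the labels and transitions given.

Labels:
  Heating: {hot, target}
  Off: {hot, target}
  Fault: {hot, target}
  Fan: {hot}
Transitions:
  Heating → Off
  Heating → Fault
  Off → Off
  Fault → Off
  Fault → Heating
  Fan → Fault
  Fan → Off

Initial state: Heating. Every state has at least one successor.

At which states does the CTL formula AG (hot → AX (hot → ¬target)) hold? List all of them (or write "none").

none

States satisfying hot → AX (hot → ¬target): ∅.
States satisfying AG (hot → AX (hot → ¬target)): ∅.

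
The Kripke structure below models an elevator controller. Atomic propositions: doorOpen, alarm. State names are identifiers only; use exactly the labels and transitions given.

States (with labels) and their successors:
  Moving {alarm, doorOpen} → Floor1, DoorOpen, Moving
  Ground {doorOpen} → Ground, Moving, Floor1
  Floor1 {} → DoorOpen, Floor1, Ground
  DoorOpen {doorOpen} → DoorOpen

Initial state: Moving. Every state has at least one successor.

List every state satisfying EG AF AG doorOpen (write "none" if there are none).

States satisfying AF AG doorOpen: {DoorOpen}.
States satisfying EG AF AG doorOpen: {DoorOpen}.

{DoorOpen}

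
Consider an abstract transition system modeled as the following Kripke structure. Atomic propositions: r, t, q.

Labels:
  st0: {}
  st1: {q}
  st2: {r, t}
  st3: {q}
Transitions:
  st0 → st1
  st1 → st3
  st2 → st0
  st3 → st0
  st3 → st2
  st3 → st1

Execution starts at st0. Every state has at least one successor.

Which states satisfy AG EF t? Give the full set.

States satisfying EF t: {st0, st1, st2, st3}.
States satisfying AG EF t: {st0, st1, st2, st3}.

{st0, st1, st2, st3}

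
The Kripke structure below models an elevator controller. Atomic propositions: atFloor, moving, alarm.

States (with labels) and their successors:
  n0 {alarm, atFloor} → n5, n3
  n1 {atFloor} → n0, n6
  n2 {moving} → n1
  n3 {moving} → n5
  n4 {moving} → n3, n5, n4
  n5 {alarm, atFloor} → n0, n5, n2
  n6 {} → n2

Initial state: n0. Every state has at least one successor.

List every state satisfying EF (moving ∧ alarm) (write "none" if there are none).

none

States satisfying moving ∧ alarm: ∅.
States satisfying EF (moving ∧ alarm): ∅.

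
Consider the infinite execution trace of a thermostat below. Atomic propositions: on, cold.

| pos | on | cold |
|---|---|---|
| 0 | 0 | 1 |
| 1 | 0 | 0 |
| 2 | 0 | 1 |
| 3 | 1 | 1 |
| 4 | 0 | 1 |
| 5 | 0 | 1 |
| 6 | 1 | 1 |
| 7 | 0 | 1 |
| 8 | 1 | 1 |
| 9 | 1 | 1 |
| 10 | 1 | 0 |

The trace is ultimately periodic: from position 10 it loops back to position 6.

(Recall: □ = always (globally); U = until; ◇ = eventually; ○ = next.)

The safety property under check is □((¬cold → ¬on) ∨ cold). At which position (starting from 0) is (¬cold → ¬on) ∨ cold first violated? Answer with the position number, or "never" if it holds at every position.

Check (¬cold → ¬on) ∨ cold at each position in order: 0 ✓, 1 ✓, 2 ✓, 3 ✓, 4 ✓, 5 ✓, 6 ✓, 7 ✓, 8 ✓, 9 ✓.
At position 10 the labels are {on}, so (¬cold → ¬on) ∨ cold is false there. This is the first violation.

10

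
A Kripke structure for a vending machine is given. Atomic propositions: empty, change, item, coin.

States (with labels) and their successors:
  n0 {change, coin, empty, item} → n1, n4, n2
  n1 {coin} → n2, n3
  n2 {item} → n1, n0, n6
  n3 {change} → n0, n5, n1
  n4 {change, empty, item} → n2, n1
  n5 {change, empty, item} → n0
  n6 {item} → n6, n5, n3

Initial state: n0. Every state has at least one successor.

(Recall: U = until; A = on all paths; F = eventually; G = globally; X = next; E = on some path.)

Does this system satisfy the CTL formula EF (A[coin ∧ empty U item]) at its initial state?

Holds

States satisfying A[coin ∧ empty U item]: {n0, n2, n4, n5, n6}.
States satisfying EF (A[coin ∧ empty U item]): {n0, n1, n2, n3, n4, n5, n6}.
Some path from n0 reaches a state where A[coin ∧ empty U item] holds.
n0 ∈ Sat(EF (A[coin ∧ empty U item])).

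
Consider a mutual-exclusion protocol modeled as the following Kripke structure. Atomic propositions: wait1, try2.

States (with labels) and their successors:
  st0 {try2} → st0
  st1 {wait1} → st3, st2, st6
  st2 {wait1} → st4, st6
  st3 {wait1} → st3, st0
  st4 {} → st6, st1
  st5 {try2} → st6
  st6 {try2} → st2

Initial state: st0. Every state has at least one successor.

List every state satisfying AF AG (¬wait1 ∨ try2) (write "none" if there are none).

{st0}

States satisfying AG (¬wait1 ∨ try2): {st0}.
States satisfying AF AG (¬wait1 ∨ try2): {st0}.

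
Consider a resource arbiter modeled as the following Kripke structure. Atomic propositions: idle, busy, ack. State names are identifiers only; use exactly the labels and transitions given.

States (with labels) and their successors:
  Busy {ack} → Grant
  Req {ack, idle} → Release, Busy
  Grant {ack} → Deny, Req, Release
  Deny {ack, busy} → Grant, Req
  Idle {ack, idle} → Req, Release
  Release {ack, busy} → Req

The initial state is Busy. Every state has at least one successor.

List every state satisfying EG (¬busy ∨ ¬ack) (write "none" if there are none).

{Busy, Req, Grant, Idle}

States satisfying ¬busy ∨ ¬ack: {Busy, Req, Grant, Idle}.
States satisfying EG (¬busy ∨ ¬ack): {Busy, Req, Grant, Idle}.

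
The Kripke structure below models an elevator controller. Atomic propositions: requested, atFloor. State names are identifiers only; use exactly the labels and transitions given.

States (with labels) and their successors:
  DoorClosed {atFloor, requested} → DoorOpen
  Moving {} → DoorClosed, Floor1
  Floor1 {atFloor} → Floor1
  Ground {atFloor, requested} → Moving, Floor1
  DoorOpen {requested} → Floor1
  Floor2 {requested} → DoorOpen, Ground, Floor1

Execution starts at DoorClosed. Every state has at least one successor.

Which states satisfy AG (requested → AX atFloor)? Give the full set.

States satisfying requested → AX atFloor: {Moving, Floor1, DoorOpen}.
States satisfying AG (requested → AX atFloor): {Floor1, DoorOpen}.

{Floor1, DoorOpen}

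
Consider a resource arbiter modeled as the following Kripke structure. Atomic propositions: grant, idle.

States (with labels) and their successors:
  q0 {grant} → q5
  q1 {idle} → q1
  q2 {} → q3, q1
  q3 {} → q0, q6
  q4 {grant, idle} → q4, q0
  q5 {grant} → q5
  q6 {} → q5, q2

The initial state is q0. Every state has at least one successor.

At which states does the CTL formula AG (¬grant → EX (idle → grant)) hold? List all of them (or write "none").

{q0, q4, q5}

States satisfying ¬grant → EX (idle → grant): {q0, q2, q3, q4, q5, q6}.
States satisfying AG (¬grant → EX (idle → grant)): {q0, q4, q5}.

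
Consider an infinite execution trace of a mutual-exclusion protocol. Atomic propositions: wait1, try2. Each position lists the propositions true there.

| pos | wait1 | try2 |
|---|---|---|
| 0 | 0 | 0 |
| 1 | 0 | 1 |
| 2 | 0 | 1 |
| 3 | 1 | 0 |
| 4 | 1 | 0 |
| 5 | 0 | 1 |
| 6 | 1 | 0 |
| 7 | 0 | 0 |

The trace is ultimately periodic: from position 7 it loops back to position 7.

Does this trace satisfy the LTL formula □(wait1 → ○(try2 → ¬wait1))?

wait1 → ○(try2 → ¬wait1) holds at every position 0..7, and those are all positions ever visited, so □(wait1 → ○(try2 → ¬wait1)) holds.
Positions where wait1 holds: 3, 4, 6.
Check ○(try2 → ¬wait1) at each: 3→ok, 4→ok, 6→ok.

Yes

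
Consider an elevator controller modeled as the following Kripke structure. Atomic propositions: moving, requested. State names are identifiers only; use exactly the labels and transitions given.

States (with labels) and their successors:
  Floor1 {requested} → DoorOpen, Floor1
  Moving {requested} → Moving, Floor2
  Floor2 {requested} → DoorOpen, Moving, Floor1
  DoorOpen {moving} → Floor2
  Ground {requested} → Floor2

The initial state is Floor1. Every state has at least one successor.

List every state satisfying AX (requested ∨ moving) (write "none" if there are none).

{Floor1, Moving, Floor2, DoorOpen, Ground}

States satisfying requested ∨ moving: {Floor1, Moving, Floor2, DoorOpen, Ground}.
States satisfying AX (requested ∨ moving): {Floor1, Moving, Floor2, DoorOpen, Ground}.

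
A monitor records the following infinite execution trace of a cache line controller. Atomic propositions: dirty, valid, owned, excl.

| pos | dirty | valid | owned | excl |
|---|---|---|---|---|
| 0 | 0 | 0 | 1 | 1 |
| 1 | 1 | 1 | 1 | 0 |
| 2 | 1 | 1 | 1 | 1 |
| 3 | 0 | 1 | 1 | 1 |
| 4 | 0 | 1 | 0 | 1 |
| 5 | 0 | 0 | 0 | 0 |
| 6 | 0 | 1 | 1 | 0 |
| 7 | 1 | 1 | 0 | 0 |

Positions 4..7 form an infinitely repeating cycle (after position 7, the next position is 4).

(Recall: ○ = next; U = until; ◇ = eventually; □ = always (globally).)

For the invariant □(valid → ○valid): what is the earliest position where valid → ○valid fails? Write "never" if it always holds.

Check valid → ○valid at each position in order: 0 ✓, 1 ✓, 2 ✓, 3 ✓.
At position 4 the labels are {excl, valid} and the next position 5 has {}, so valid → ○valid is false there. This is the first violation.

4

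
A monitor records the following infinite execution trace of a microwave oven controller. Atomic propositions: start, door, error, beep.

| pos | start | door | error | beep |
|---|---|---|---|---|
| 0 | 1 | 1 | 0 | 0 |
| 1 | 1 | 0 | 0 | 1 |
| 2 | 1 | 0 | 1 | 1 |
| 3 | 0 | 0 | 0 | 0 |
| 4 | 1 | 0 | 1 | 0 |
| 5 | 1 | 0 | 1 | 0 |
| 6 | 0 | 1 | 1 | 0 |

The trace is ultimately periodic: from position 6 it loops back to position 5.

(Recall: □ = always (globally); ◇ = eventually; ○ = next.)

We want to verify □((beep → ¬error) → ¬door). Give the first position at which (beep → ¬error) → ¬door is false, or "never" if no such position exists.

At position 0 the labels are {door, start}, so (beep → ¬error) → ¬door is false there. This is the first violation.

0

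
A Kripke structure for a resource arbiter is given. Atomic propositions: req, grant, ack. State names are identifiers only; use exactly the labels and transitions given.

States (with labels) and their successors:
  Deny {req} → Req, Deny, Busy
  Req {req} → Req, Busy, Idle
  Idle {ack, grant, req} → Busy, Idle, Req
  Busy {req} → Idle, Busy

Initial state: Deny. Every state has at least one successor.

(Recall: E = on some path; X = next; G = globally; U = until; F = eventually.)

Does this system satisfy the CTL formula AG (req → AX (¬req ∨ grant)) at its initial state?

States satisfying req → AX (¬req ∨ grant): ∅.
States satisfying AG (req → AX (¬req ∨ grant)): ∅.
Busy is reachable from Deny and violates req → AX (¬req ∨ grant), so AG fails at Deny.
Deny ∉ Sat(AG (req → AX (¬req ∨ grant))).

No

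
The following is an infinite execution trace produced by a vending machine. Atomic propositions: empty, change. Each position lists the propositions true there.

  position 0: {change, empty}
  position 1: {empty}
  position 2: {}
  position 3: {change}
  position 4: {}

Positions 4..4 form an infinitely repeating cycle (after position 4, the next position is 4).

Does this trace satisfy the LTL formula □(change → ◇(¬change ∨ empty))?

change → ◇(¬change ∨ empty) holds at every position 0..4, and those are all positions ever visited, so □(change → ◇(¬change ∨ empty)) holds.
Positions where change holds: 0, 3.
Check ◇(¬change ∨ empty) at each: 0→ok, 3→ok.

Holds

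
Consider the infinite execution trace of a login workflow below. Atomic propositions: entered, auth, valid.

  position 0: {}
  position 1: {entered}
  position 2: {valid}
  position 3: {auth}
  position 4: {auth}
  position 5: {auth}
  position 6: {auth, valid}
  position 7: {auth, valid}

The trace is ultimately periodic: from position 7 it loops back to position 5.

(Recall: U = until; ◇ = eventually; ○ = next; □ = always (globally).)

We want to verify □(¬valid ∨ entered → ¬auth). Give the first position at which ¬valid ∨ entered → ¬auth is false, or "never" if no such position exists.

Check ¬valid ∨ entered → ¬auth at each position in order: 0 ✓, 1 ✓, 2 ✓.
At position 3 the labels are {auth}, so ¬valid ∨ entered → ¬auth is false there. This is the first violation.

3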